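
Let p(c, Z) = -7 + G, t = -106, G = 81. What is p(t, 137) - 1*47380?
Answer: -47306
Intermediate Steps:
p(c, Z) = 74 (p(c, Z) = -7 + 81 = 74)
p(t, 137) - 1*47380 = 74 - 1*47380 = 74 - 47380 = -47306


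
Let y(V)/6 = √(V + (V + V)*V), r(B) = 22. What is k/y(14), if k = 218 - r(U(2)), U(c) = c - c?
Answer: 7*√406/87 ≈ 1.6212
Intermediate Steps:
U(c) = 0
k = 196 (k = 218 - 1*22 = 218 - 22 = 196)
y(V) = 6*√(V + 2*V²) (y(V) = 6*√(V + (V + V)*V) = 6*√(V + (2*V)*V) = 6*√(V + 2*V²))
k/y(14) = 196/((6*√(14*(1 + 2*14)))) = 196/((6*√(14*(1 + 28)))) = 196/((6*√(14*29))) = 196/((6*√406)) = 196*(√406/2436) = 7*√406/87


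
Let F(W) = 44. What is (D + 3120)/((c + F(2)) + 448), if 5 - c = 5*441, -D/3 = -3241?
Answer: -12843/1708 ≈ -7.5193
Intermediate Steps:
D = 9723 (D = -3*(-3241) = 9723)
c = -2200 (c = 5 - 5*441 = 5 - 1*2205 = 5 - 2205 = -2200)
(D + 3120)/((c + F(2)) + 448) = (9723 + 3120)/((-2200 + 44) + 448) = 12843/(-2156 + 448) = 12843/(-1708) = 12843*(-1/1708) = -12843/1708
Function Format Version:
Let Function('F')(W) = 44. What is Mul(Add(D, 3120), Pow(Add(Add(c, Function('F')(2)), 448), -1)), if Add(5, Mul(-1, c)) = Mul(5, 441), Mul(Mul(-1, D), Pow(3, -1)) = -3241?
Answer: Rational(-12843, 1708) ≈ -7.5193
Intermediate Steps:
D = 9723 (D = Mul(-3, -3241) = 9723)
c = -2200 (c = Add(5, Mul(-1, Mul(5, 441))) = Add(5, Mul(-1, 2205)) = Add(5, -2205) = -2200)
Mul(Add(D, 3120), Pow(Add(Add(c, Function('F')(2)), 448), -1)) = Mul(Add(9723, 3120), Pow(Add(Add(-2200, 44), 448), -1)) = Mul(12843, Pow(Add(-2156, 448), -1)) = Mul(12843, Pow(-1708, -1)) = Mul(12843, Rational(-1, 1708)) = Rational(-12843, 1708)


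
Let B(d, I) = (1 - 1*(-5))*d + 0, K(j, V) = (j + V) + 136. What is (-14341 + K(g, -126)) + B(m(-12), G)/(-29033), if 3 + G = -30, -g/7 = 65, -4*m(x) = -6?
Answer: -429281947/29033 ≈ -14786.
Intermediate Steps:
m(x) = 3/2 (m(x) = -¼*(-6) = 3/2)
g = -455 (g = -7*65 = -455)
G = -33 (G = -3 - 30 = -33)
K(j, V) = 136 + V + j (K(j, V) = (V + j) + 136 = 136 + V + j)
B(d, I) = 6*d (B(d, I) = (1 + 5)*d + 0 = 6*d + 0 = 6*d)
(-14341 + K(g, -126)) + B(m(-12), G)/(-29033) = (-14341 + (136 - 126 - 455)) + (6*(3/2))/(-29033) = (-14341 - 445) + 9*(-1/29033) = -14786 - 9/29033 = -429281947/29033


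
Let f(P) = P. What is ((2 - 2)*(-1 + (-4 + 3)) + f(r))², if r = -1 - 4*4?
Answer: 289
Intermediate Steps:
r = -17 (r = -1 - 16 = -17)
((2 - 2)*(-1 + (-4 + 3)) + f(r))² = ((2 - 2)*(-1 + (-4 + 3)) - 17)² = (0*(-1 - 1) - 17)² = (0*(-2) - 17)² = (0 - 17)² = (-17)² = 289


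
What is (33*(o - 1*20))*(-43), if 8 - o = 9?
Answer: 29799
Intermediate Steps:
o = -1 (o = 8 - 1*9 = 8 - 9 = -1)
(33*(o - 1*20))*(-43) = (33*(-1 - 1*20))*(-43) = (33*(-1 - 20))*(-43) = (33*(-21))*(-43) = -693*(-43) = 29799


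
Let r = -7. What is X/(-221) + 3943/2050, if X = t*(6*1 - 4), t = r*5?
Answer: 1014903/453050 ≈ 2.2402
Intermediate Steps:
t = -35 (t = -7*5 = -35)
X = -70 (X = -35*(6*1 - 4) = -35*(6 - 4) = -35*2 = -70)
X/(-221) + 3943/2050 = -70/(-221) + 3943/2050 = -70*(-1/221) + 3943*(1/2050) = 70/221 + 3943/2050 = 1014903/453050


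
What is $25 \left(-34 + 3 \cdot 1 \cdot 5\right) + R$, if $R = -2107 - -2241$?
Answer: $-341$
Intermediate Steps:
$R = 134$ ($R = -2107 + 2241 = 134$)
$25 \left(-34 + 3 \cdot 1 \cdot 5\right) + R = 25 \left(-34 + 3 \cdot 1 \cdot 5\right) + 134 = 25 \left(-34 + 3 \cdot 5\right) + 134 = 25 \left(-34 + 15\right) + 134 = 25 \left(-19\right) + 134 = -475 + 134 = -341$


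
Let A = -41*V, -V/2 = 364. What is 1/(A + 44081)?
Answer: 1/73929 ≈ 1.3526e-5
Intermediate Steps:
V = -728 (V = -2*364 = -728)
A = 29848 (A = -41*(-728) = 29848)
1/(A + 44081) = 1/(29848 + 44081) = 1/73929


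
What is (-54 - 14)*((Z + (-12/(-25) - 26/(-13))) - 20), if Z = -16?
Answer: 56984/25 ≈ 2279.4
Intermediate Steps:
(-54 - 14)*((Z + (-12/(-25) - 26/(-13))) - 20) = (-54 - 14)*((-16 + (-12/(-25) - 26/(-13))) - 20) = -68*((-16 + (-12*(-1/25) - 26*(-1/13))) - 20) = -68*((-16 + (12/25 + 2)) - 20) = -68*((-16 + 62/25) - 20) = -68*(-338/25 - 20) = -68*(-838/25) = 56984/25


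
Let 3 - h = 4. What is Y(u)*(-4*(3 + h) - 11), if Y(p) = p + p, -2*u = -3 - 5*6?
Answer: -627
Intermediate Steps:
h = -1 (h = 3 - 1*4 = 3 - 4 = -1)
u = 33/2 (u = -(-3 - 5*6)/2 = -(-3 - 30)/2 = -½*(-33) = 33/2 ≈ 16.500)
Y(p) = 2*p
Y(u)*(-4*(3 + h) - 11) = (2*(33/2))*(-4*(3 - 1) - 11) = 33*(-4*2 - 11) = 33*(-8 - 11) = 33*(-19) = -627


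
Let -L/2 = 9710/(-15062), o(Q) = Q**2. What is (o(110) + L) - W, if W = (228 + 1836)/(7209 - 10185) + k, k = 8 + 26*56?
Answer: 4967108245/466922 ≈ 10638.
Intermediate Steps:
L = 9710/7531 (L = -19420/(-15062) = -19420*(-1)/15062 = -2*(-4855/7531) = 9710/7531 ≈ 1.2893)
k = 1464 (k = 8 + 1456 = 1464)
W = 90725/62 (W = (228 + 1836)/(7209 - 10185) + 1464 = 2064/(-2976) + 1464 = 2064*(-1/2976) + 1464 = -43/62 + 1464 = 90725/62 ≈ 1463.3)
(o(110) + L) - W = (110**2 + 9710/7531) - 1*90725/62 = (12100 + 9710/7531) - 90725/62 = 91134810/7531 - 90725/62 = 4967108245/466922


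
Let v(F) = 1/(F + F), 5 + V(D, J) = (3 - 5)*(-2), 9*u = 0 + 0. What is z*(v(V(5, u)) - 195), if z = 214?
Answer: -41837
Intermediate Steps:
u = 0 (u = (0 + 0)/9 = (⅑)*0 = 0)
V(D, J) = -1 (V(D, J) = -5 + (3 - 5)*(-2) = -5 - 2*(-2) = -5 + 4 = -1)
v(F) = 1/(2*F)
z*(v(V(5, u)) - 195) = 214*((½)/(-1) - 195) = 214*((½)*(-1) - 195) = 214*(-½ - 195) = 214*(-391/2) = -41837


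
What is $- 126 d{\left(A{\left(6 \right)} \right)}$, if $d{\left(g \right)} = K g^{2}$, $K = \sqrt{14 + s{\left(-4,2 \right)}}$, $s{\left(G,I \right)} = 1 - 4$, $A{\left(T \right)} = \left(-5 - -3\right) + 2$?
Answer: $0$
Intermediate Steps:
$A{\left(T \right)} = 0$ ($A{\left(T \right)} = \left(-5 + 3\right) + 2 = -2 + 2 = 0$)
$s{\left(G,I \right)} = -3$
$K = \sqrt{11}$ ($K = \sqrt{14 - 3} = \sqrt{11} \approx 3.3166$)
$d{\left(g \right)} = \sqrt{11} g^{2}$
$- 126 d{\left(A{\left(6 \right)} \right)} = - 126 \sqrt{11} \cdot 0^{2} = - 126 \sqrt{11} \cdot 0 = \left(-126\right) 0 = 0$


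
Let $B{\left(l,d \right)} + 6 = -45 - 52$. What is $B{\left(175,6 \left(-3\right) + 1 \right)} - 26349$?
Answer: $-26452$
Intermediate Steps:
$B{\left(l,d \right)} = -103$ ($B{\left(l,d \right)} = -6 - 97 = -103$)
$B{\left(175,6 \left(-3\right) + 1 \right)} - 26349 = -103 - 26349 = -26452$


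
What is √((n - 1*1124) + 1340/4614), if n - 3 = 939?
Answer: 2*I*√241775907/2307 ≈ 13.48*I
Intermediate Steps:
n = 942 (n = 3 + 939 = 942)
√((n - 1*1124) + 1340/4614) = √((942 - 1*1124) + 1340/4614) = √((942 - 1124) + 1340*(1/4614)) = √(-182 + 670/2307) = √(-419204/2307) = 2*I*√241775907/2307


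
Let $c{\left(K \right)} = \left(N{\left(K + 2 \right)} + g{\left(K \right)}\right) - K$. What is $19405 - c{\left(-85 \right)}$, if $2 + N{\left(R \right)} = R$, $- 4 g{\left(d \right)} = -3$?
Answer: $\frac{77617}{4} \approx 19404.0$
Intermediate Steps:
$g{\left(d \right)} = \frac{3}{4}$ ($g{\left(d \right)} = \left(- \frac{1}{4}\right) \left(-3\right) = \frac{3}{4}$)
$N{\left(R \right)} = -2 + R$
$c{\left(K \right)} = \frac{3}{4}$ ($c{\left(K \right)} = \left(\left(-2 + \left(K + 2\right)\right) + \frac{3}{4}\right) - K = \left(\left(-2 + \left(2 + K\right)\right) + \frac{3}{4}\right) - K = \left(K + \frac{3}{4}\right) - K = \left(\frac{3}{4} + K\right) - K = \frac{3}{4}$)
$19405 - c{\left(-85 \right)} = 19405 - \frac{3}{4} = \frac{77617}{4}$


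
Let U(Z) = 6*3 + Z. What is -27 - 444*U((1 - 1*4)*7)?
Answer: 1305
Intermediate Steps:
U(Z) = 18 + Z
-27 - 444*U((1 - 1*4)*7) = -27 - 444*(18 + (1 - 1*4)*7) = -27 - 444*(18 + (1 - 4)*7) = -27 - 444*(18 - 3*7) = -27 - 444*(18 - 21) = -27 - 444*(-3) = -27 + 1332 = 1305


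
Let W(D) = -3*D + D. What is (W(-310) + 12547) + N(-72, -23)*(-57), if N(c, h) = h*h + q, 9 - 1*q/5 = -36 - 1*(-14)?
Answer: -25821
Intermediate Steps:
q = 155 (q = 45 - 5*(-36 - 1*(-14)) = 45 - 5*(-36 + 14) = 45 - 5*(-22) = 45 + 110 = 155)
W(D) = -2*D
N(c, h) = 155 + h² (N(c, h) = h*h + 155 = h² + 155 = 155 + h²)
(W(-310) + 12547) + N(-72, -23)*(-57) = (-2*(-310) + 12547) + (155 + (-23)²)*(-57) = (620 + 12547) + (155 + 529)*(-57) = 13167 + 684*(-57) = 13167 - 38988 = -25821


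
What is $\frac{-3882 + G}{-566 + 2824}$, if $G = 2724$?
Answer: $- \frac{579}{1129} \approx -0.51284$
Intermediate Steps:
$\frac{-3882 + G}{-566 + 2824} = \frac{-3882 + 2724}{-566 + 2824} = - \frac{1158}{2258} = \left(-1158\right) \frac{1}{2258} = - \frac{579}{1129}$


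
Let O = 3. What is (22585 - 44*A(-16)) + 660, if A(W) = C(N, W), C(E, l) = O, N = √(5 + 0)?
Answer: 23113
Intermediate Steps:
N = √5 ≈ 2.2361
C(E, l) = 3
A(W) = 3
(22585 - 44*A(-16)) + 660 = (22585 - 44*3) + 660 = (22585 - 132) + 660 = 22453 + 660 = 23113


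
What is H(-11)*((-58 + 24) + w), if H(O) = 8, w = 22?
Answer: -96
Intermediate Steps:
H(-11)*((-58 + 24) + w) = 8*((-58 + 24) + 22) = 8*(-34 + 22) = 8*(-12) = -96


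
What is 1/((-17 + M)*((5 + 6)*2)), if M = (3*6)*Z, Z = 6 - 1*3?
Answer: 1/814 ≈ 0.0012285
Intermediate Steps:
Z = 3 (Z = 6 - 3 = 3)
M = 54 (M = (3*6)*3 = 18*3 = 54)
1/((-17 + M)*((5 + 6)*2)) = 1/((-17 + 54)*((5 + 6)*2)) = 1/(37*(11*2)) = 1/(37*22) = 1/814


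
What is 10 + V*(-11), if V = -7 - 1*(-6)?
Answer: 21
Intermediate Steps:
V = -1 (V = -7 + 6 = -1)
10 + V*(-11) = 10 - 1*(-11) = 10 + 11 = 21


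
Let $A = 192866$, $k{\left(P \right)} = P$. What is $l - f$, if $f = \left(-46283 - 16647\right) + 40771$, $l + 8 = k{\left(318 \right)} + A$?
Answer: $215335$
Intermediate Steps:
$l = 193176$ ($l = -8 + \left(318 + 192866\right) = -8 + 193184 = 193176$)
$f = -22159$ ($f = \left(-46283 - 16647\right) + 40771 = -62930 + 40771 = -22159$)
$l - f = 193176 - -22159 = 193176 + 22159 = 215335$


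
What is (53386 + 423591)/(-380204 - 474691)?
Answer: -476977/854895 ≈ -0.55794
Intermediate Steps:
(53386 + 423591)/(-380204 - 474691) = 476977/(-854895) = 476977*(-1/854895) = -476977/854895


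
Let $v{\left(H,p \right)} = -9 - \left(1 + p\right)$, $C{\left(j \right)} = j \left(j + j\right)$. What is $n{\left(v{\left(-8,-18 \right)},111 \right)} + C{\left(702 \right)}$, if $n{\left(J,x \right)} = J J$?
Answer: $985672$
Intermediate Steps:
$C{\left(j \right)} = 2 j^{2}$ ($C{\left(j \right)} = j 2 j = 2 j^{2}$)
$v{\left(H,p \right)} = -10 - p$
$n{\left(J,x \right)} = J^{2}$
$n{\left(v{\left(-8,-18 \right)},111 \right)} + C{\left(702 \right)} = \left(-10 - -18\right)^{2} + 2 \cdot 702^{2} = \left(-10 + 18\right)^{2} + 2 \cdot 492804 = 8^{2} + 985608 = 64 + 985608 = 985672$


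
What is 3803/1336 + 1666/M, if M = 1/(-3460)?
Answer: -7701181157/1336 ≈ -5.7644e+6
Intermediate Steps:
M = -1/3460 ≈ -0.00028902
3803/1336 + 1666/M = 3803/1336 + 1666/(-1/3460) = 3803*(1/1336) + 1666*(-3460) = 3803/1336 - 5764360 = -7701181157/1336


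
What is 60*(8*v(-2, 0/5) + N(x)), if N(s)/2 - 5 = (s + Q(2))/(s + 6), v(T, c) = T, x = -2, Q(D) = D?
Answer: -360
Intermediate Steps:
N(s) = 10 + 2*(2 + s)/(6 + s) (N(s) = 10 + 2*((s + 2)/(s + 6)) = 10 + 2*((2 + s)/(6 + s)) = 10 + 2*(2 + s)/(6 + s))
60*(8*v(-2, 0/5) + N(x)) = 60*(8*(-2) + 4*(16 + 3*(-2))/(6 - 2)) = 60*(-16 + 4*(16 - 6)/4) = 60*(-16 + 4*(¼)*10) = 60*(-16 + 10) = 60*(-6) = -360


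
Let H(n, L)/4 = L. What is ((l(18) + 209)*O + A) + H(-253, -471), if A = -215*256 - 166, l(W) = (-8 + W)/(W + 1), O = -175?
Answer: -1781385/19 ≈ -93757.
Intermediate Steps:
l(W) = (-8 + W)/(1 + W)
H(n, L) = 4*L
A = -55206 (A = -55040 - 166 = -55206)
((l(18) + 209)*O + A) + H(-253, -471) = (((-8 + 18)/(1 + 18) + 209)*(-175) - 55206) + 4*(-471) = ((10/19 + 209)*(-175) - 55206) - 1884 = ((3981/19)*(-175) - 55206) - 1884 = (-696675/19 - 55206) - 1884 = -1745589/19 - 1884 = -1781385/19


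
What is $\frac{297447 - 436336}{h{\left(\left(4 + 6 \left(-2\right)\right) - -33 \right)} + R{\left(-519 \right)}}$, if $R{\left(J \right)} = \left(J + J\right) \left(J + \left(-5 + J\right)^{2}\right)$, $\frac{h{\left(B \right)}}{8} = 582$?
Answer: $\frac{138889}{284466510} \approx 0.00048824$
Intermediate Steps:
$h{\left(B \right)} = 4656$ ($h{\left(B \right)} = 8 \cdot 582 = 4656$)
$R{\left(J \right)} = 2 J \left(J + \left(-5 + J\right)^{2}\right)$
$\frac{297447 - 436336}{h{\left(\left(4 + 6 \left(-2\right)\right) - -33 \right)} + R{\left(-519 \right)}} = \frac{297447 - 436336}{4656 + 2 \left(-519\right) \left(-519 + \left(-5 - 519\right)^{2}\right)} = - \frac{138889}{4656 + 2 \left(-519\right) \left(-519 + \left(-524\right)^{2}\right)} = - \frac{138889}{4656 + 2 \left(-519\right) \left(-519 + 274576\right)} = - \frac{138889}{4656 + 2 \left(-519\right) 274057} = - \frac{138889}{4656 - 284471166} = - \frac{138889}{-284466510} = \left(-138889\right) \left(- \frac{1}{284466510}\right) = \frac{138889}{284466510}$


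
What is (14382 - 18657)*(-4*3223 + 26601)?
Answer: -58605975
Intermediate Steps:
(14382 - 18657)*(-4*3223 + 26601) = -4275*(-12892 + 26601) = -4275*13709 = -58605975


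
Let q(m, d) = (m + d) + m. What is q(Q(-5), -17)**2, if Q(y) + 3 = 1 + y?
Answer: 961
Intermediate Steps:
Q(y) = -2 + y (Q(y) = -3 + (1 + y) = -2 + y)
q(m, d) = d + 2*m (q(m, d) = (d + m) + m = d + 2*m)
q(Q(-5), -17)**2 = (-17 + 2*(-2 - 5))**2 = (-17 + 2*(-7))**2 = (-17 - 14)**2 = (-31)**2 = 961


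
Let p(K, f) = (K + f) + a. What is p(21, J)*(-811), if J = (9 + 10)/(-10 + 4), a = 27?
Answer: -218159/6 ≈ -36360.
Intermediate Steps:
J = -19/6 (J = 19/(-6) = 19*(-⅙) = -19/6 ≈ -3.1667)
p(K, f) = 27 + K + f (p(K, f) = (K + f) + 27 = 27 + K + f)
p(21, J)*(-811) = (27 + 21 - 19/6)*(-811) = (269/6)*(-811) = -218159/6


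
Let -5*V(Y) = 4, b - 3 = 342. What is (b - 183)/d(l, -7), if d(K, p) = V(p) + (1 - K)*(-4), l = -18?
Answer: -135/64 ≈ -2.1094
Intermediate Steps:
b = 345 (b = 3 + 342 = 345)
V(Y) = -⅘ (V(Y) = -⅕*4 = -⅘)
d(K, p) = -24/5 + 4*K (d(K, p) = -⅘ + (1 - K)*(-4) = -⅘ + (-4 + 4*K) = -24/5 + 4*K)
(b - 183)/d(l, -7) = (345 - 183)/(-24/5 + 4*(-18)) = 162/(-24/5 - 72) = 162/(-384/5) = -5/384*162 = -135/64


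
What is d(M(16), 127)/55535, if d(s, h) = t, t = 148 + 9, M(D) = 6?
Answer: 157/55535 ≈ 0.0028270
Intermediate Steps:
t = 157
d(s, h) = 157
d(M(16), 127)/55535 = 157/55535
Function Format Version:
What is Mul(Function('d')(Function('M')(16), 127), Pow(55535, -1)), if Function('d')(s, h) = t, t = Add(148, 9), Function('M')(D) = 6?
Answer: Rational(157, 55535) ≈ 0.0028270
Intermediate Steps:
t = 157
Function('d')(s, h) = 157
Mul(Function('d')(Function('M')(16), 127), Pow(55535, -1)) = Mul(157, Pow(55535, -1)) = Mul(157, Rational(1, 55535)) = Rational(157, 55535)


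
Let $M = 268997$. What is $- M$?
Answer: $-268997$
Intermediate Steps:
$- M = \left(-1\right) 268997 = -268997$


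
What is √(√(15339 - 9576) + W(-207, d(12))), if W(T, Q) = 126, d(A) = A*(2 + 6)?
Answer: √(126 + √5763) ≈ 14.210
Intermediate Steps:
d(A) = 8*A (d(A) = A*8 = 8*A)
√(√(15339 - 9576) + W(-207, d(12))) = √(√(15339 - 9576) + 126) = √(√5763 + 126) = √(126 + √5763)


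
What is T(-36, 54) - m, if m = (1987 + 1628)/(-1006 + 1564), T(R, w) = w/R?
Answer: -742/93 ≈ -7.9785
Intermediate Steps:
m = 1205/186 (m = 3615/558 = 3615*(1/558) = 1205/186 ≈ 6.4785)
T(-36, 54) - m = 54/(-36) - 1*1205/186 = 54*(-1/36) - 1205/186 = -3/2 - 1205/186 = -742/93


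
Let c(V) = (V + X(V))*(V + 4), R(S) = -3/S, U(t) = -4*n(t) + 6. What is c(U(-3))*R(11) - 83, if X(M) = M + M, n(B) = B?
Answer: -407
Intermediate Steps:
X(M) = 2*M
U(t) = 6 - 4*t (U(t) = -4*t + 6 = 6 - 4*t)
c(V) = 3*V*(4 + V) (c(V) = (V + 2*V)*(V + 4) = (3*V)*(4 + V) = 3*V*(4 + V))
c(U(-3))*R(11) - 83 = (3*(6 - 4*(-3))*(4 + (6 - 4*(-3))))*(-3/11) - 83 = (3*(6 + 12)*(4 + (6 + 12)))*(-3*1/11) - 83 = (3*18*(4 + 18))*(-3/11) - 83 = (3*18*22)*(-3/11) - 83 = 1188*(-3/11) - 83 = -324 - 83 = -407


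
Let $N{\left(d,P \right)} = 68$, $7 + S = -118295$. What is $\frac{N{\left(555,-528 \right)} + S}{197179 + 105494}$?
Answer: $- \frac{118234}{302673} \approx -0.39063$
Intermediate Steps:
$S = -118302$ ($S = -7 - 118295 = -118302$)
$\frac{N{\left(555,-528 \right)} + S}{197179 + 105494} = \frac{68 - 118302}{197179 + 105494} = - \frac{118234}{302673}$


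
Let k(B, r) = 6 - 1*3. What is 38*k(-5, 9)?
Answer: 114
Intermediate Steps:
k(B, r) = 3 (k(B, r) = 6 - 3 = 3)
38*k(-5, 9) = 38*3 = 114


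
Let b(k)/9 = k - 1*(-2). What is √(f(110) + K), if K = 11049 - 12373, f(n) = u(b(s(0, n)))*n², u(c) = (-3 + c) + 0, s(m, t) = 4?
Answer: 4*√38486 ≈ 784.71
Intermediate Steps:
b(k) = 18 + 9*k (b(k) = 9*(k - 1*(-2)) = 9*(k + 2) = 9*(2 + k) = 18 + 9*k)
u(c) = -3 + c
f(n) = 51*n² (f(n) = (-3 + (18 + 9*4))*n² = (-3 + (18 + 36))*n² = (-3 + 54)*n² = 51*n²)
K = -1324
√(f(110) + K) = √(51*110² - 1324) = √(51*12100 - 1324) = √(617100 - 1324) = √615776 = 4*√38486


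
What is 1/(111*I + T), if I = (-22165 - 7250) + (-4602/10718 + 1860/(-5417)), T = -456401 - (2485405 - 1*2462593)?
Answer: -29029703/108697768269961 ≈ -2.6707e-7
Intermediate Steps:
T = -479213 (T = -456401 - (2485405 - 2462593) = -456401 - 1*22812 = -456401 - 22812 = -479213)
I = -853931146002/29029703 (I = -29415 + (-4602*1/10718 + 1860*(-1/5417)) = -29415 + (-2301/5359 - 1860/5417) = -29415 - 22432257/29029703 = -853931146002/29029703 ≈ -29416.)
1/(111*I + T) = 1/(111*(-853931146002/29029703) - 479213) = 1/(-94786357206222/29029703 - 479213) = 1/(-108697768269961/29029703) = -29029703/108697768269961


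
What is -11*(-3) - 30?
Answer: 3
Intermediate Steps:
-11*(-3) - 30 = 33 - 30 = 3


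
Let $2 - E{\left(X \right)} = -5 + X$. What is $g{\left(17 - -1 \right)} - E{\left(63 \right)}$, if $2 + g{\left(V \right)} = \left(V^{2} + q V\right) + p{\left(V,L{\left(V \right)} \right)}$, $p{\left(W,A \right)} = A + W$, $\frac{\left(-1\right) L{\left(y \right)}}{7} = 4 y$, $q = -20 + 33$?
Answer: $126$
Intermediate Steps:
$q = 13$
$L{\left(y \right)} = - 28 y$ ($L{\left(y \right)} = - 7 \cdot 4 y = - 28 y$)
$g{\left(V \right)} = -2 + V^{2} - 14 V$ ($g{\left(V \right)} = -2 + \left(\left(V^{2} + 13 V\right) + \left(- 28 V + V\right)\right) = -2 - \left(- V^{2} + 14 V\right) = -2 + \left(V^{2} - 14 V\right) = -2 + V^{2} - 14 V$)
$E{\left(X \right)} = 7 - X$ ($E{\left(X \right)} = 2 - \left(-5 + X\right) = 7 - X$)
$g{\left(17 - -1 \right)} - E{\left(63 \right)} = \left(-2 + \left(17 - -1\right)^{2} - 14 \left(17 - -1\right)\right) - \left(7 - 63\right) = \left(-2 + \left(17 + 1\right)^{2} - 14 \left(17 + 1\right)\right) - \left(7 - 63\right) = \left(-2 + 18^{2} - 252\right) - -56 = \left(-2 + 324 - 252\right) + 56 = 70 + 56 = 126$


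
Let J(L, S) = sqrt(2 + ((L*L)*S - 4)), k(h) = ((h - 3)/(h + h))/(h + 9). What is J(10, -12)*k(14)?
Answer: 11*I*sqrt(1202)/644 ≈ 0.59219*I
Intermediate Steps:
k(h) = (-3 + h)/(2*h*(9 + h)) (k(h) = ((-3 + h)/((2*h)))/(9 + h) = ((-3 + h)*(1/(2*h)))/(9 + h) = ((-3 + h)/(2*h))/(9 + h) = (-3 + h)/(2*h*(9 + h)))
J(L, S) = sqrt(-2 + S*L**2) (J(L, S) = sqrt(2 + (L**2*S - 4)) = sqrt(2 + (S*L**2 - 4)) = sqrt(2 + (-4 + S*L**2)) = sqrt(-2 + S*L**2))
J(10, -12)*k(14) = sqrt(-2 - 12*10**2)*((1/2)*(-3 + 14)/(14*(9 + 14))) = sqrt(-2 - 12*100)*((1/2)*(1/14)*11/23) = sqrt(-2 - 1200)*((1/2)*(1/14)*(1/23)*11) = sqrt(-1202)*(11/644) = (I*sqrt(1202))*(11/644) = 11*I*sqrt(1202)/644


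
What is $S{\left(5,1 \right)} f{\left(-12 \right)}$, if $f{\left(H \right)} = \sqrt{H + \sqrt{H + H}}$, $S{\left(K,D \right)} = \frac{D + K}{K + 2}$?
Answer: $\frac{6 \sqrt{-12 + 2 i \sqrt{6}}}{7} \approx 0.5943 + 3.0281 i$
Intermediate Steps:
$S{\left(K,D \right)} = \frac{D + K}{2 + K}$
$f{\left(H \right)} = \sqrt{H + \sqrt{2} \sqrt{H}}$ ($f{\left(H \right)} = \sqrt{H + \sqrt{2 H}} = \sqrt{H + \sqrt{2} \sqrt{H}}$)
$S{\left(5,1 \right)} f{\left(-12 \right)} = \frac{1 + 5}{2 + 5} \sqrt{-12 + \sqrt{2} \sqrt{-12}} = \frac{1}{7} \cdot 6 \sqrt{-12 + \sqrt{2} \cdot 2 i \sqrt{3}} = \frac{1}{7} \cdot 6 \sqrt{-12 + 2 i \sqrt{6}} = \frac{6 \sqrt{-12 + 2 i \sqrt{6}}}{7}$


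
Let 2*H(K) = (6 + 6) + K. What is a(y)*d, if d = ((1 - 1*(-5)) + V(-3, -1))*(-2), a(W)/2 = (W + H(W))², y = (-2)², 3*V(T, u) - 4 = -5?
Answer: -3264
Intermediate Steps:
V(T, u) = -⅓ (V(T, u) = 4/3 + (⅓)*(-5) = 4/3 - 5/3 = -⅓)
y = 4
H(K) = 6 + K/2 (H(K) = ((6 + 6) + K)/2 = (12 + K)/2 = 6 + K/2)
a(W) = 2*(6 + 3*W/2)² (a(W) = 2*(W + (6 + W/2))² = 2*(6 + 3*W/2)²)
d = -34/3 (d = ((1 - 1*(-5)) - ⅓)*(-2) = ((1 + 5) - ⅓)*(-2) = (6 - ⅓)*(-2) = (17/3)*(-2) = -34/3 ≈ -11.333)
a(y)*d = (9*(4 + 4)²/2)*(-34/3) = ((9/2)*8²)*(-34/3) = ((9/2)*64)*(-34/3) = 288*(-34/3) = -3264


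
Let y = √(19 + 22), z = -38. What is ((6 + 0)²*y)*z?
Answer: -1368*√41 ≈ -8759.5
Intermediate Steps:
y = √41 ≈ 6.4031
((6 + 0)²*y)*z = ((6 + 0)²*√41)*(-38) = (6²*√41)*(-38) = (36*√41)*(-38) = -1368*√41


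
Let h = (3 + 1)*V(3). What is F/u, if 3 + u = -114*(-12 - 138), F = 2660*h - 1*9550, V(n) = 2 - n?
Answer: -6730/5699 ≈ -1.1809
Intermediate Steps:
h = -4 (h = (3 + 1)*(2 - 1*3) = 4*(2 - 3) = 4*(-1) = -4)
F = -20190 (F = 2660*(-4) - 1*9550 = -10640 - 9550 = -20190)
u = 17097 (u = -3 - 114*(-12 - 138) = -3 - 114*(-150) = -3 + 17100 = 17097)
F/u = -20190/17097 = -20190*1/17097 = -6730/5699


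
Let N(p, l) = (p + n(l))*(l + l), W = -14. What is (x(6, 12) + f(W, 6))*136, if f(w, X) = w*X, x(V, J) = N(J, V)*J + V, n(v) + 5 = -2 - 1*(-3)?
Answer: 146064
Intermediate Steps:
n(v) = -4 (n(v) = -5 + (-2 - 1*(-3)) = -5 + (-2 + 3) = -5 + 1 = -4)
N(p, l) = 2*l*(-4 + p) (N(p, l) = (p - 4)*(l + l) = (-4 + p)*(2*l) = 2*l*(-4 + p))
x(V, J) = V + 2*J*V*(-4 + J) (x(V, J) = (2*V*(-4 + J))*J + V = 2*J*V*(-4 + J) + V = V + 2*J*V*(-4 + J))
f(w, X) = X*w
(x(6, 12) + f(W, 6))*136 = (6*(1 + 2*12*(-4 + 12)) + 6*(-14))*136 = (6*(1 + 2*12*8) - 84)*136 = (6*(1 + 192) - 84)*136 = (6*193 - 84)*136 = (1158 - 84)*136 = 1074*136 = 146064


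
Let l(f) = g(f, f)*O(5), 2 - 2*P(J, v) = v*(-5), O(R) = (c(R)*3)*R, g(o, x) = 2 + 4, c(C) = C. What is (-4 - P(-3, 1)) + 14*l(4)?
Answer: 12585/2 ≈ 6292.5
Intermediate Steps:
g(o, x) = 6
O(R) = 3*R**2 (O(R) = (R*3)*R = (3*R)*R = 3*R**2)
P(J, v) = 1 + 5*v/2 (P(J, v) = 1 - v*(-5)/2 = 1 - (-5)*v/2 = 1 + 5*v/2)
l(f) = 450 (l(f) = 6*(3*5**2) = 6*(3*25) = 6*75 = 450)
(-4 - P(-3, 1)) + 14*l(4) = (-4 - (1 + (5/2)*1)) + 14*450 = (-4 - (1 + 5/2)) + 6300 = (-4 - 1*7/2) + 6300 = (-4 - 7/2) + 6300 = -15/2 + 6300 = 12585/2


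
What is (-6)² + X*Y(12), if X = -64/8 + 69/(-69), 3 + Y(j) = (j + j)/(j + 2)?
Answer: 333/7 ≈ 47.571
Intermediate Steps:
Y(j) = -3 + 2*j/(2 + j) (Y(j) = -3 + (j + j)/(j + 2) = -3 + (2*j)/(2 + j) = -3 + 2*j/(2 + j))
X = -9 (X = -64*⅛ + 69*(-1/69) = -8 - 1 = -9)
(-6)² + X*Y(12) = (-6)² - 9*(-6 - 1*12)/(2 + 12) = 36 - 9*(-6 - 12)/14 = 36 - 9*(-18)/14 = 36 - 9*(-9/7) = 36 + 81/7 = 333/7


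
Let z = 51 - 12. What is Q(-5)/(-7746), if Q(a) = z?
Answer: -13/2582 ≈ -0.0050349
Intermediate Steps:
z = 39
Q(a) = 39
Q(-5)/(-7746) = 39/(-7746) = 39*(-1/7746) = -13/2582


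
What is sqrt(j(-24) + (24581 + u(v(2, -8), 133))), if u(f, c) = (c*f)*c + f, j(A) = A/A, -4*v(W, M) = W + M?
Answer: sqrt(51117) ≈ 226.09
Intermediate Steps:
v(W, M) = -M/4 - W/4 (v(W, M) = -(W + M)/4 = -(M + W)/4 = -M/4 - W/4)
j(A) = 1
u(f, c) = f + f*c**2 (u(f, c) = f*c**2 + f = f + f*c**2)
sqrt(j(-24) + (24581 + u(v(2, -8), 133))) = sqrt(1 + (24581 + (-1/4*(-8) - 1/4*2)*(1 + 133**2))) = sqrt(1 + (24581 + (2 - 1/2)*(1 + 17689))) = sqrt(1 + (24581 + (3/2)*17690)) = sqrt(1 + (24581 + 26535)) = sqrt(1 + 51116) = sqrt(51117)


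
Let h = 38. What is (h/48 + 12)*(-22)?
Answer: -3377/12 ≈ -281.42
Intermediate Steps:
(h/48 + 12)*(-22) = (38/48 + 12)*(-22) = (38*(1/48) + 12)*(-22) = (19/24 + 12)*(-22) = (307/24)*(-22) = -3377/12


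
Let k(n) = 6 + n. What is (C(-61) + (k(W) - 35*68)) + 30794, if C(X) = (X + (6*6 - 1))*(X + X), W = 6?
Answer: 31598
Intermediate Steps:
C(X) = 2*X*(35 + X) (C(X) = (X + (36 - 1))*(2*X) = (X + 35)*(2*X) = (35 + X)*(2*X) = 2*X*(35 + X))
(C(-61) + (k(W) - 35*68)) + 30794 = (2*(-61)*(35 - 61) + ((6 + 6) - 35*68)) + 30794 = (2*(-61)*(-26) + (12 - 2380)) + 30794 = (3172 - 2368) + 30794 = 804 + 30794 = 31598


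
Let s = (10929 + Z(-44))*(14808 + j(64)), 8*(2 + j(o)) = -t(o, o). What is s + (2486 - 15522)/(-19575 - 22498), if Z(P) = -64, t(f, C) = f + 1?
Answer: 54115609378823/336584 ≈ 1.6078e+8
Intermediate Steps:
t(f, C) = 1 + f
j(o) = -17/8 - o/8 (j(o) = -2 + (-(1 + o))/8 = -2 + (-1 - o)/8 = -2 + (-1/8 - o/8) = -17/8 - o/8)
s = 1286231295/8 (s = (10929 - 64)*(14808 + (-17/8 - 1/8*64)) = 10865*(14808 + (-17/8 - 8)) = 10865*(14808 - 81/8) = 10865*(118383/8) = 1286231295/8 ≈ 1.6078e+8)
s + (2486 - 15522)/(-19575 - 22498) = 1286231295/8 + (2486 - 15522)/(-19575 - 22498) = 1286231295/8 - 13036/(-42073) = 1286231295/8 - 13036*(-1/42073) = 1286231295/8 + 13036/42073 = 54115609378823/336584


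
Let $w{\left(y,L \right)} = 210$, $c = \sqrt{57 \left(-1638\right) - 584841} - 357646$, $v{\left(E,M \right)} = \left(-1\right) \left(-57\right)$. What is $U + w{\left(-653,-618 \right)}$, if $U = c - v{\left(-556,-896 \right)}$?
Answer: $-357493 + i \sqrt{678207} \approx -3.5749 \cdot 10^{5} + 823.53 i$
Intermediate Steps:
$v{\left(E,M \right)} = 57$
$c = -357646 + i \sqrt{678207}$ ($c = \sqrt{-93366 - 584841} - 357646 = \sqrt{-678207} - 357646 = i \sqrt{678207} - 357646 = -357646 + i \sqrt{678207} \approx -3.5765 \cdot 10^{5} + 823.53 i$)
$U = -357703 + i \sqrt{678207}$ ($U = \left(-357646 + i \sqrt{678207}\right) - 57 = -357703 + i \sqrt{678207} \approx -3.577 \cdot 10^{5} + 823.53 i$)
$U + w{\left(-653,-618 \right)} = \left(-357703 + i \sqrt{678207}\right) + 210 = -357493 + i \sqrt{678207}$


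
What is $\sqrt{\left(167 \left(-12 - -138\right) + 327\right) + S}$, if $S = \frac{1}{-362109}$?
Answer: $\frac{2 \sqrt{700491461381745}}{362109} \approx 146.18$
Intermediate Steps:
$S = - \frac{1}{362109} \approx -2.7616 \cdot 10^{-6}$
$\sqrt{\left(167 \left(-12 - -138\right) + 327\right) + S} = \sqrt{\left(167 \left(-12 - -138\right) + 327\right) - \frac{1}{362109}} = \sqrt{\left(167 \left(-12 + 138\right) + 327\right) - \frac{1}{362109}} = \sqrt{\left(167 \cdot 126 + 327\right) - \frac{1}{362109}} = \sqrt{\left(21042 + 327\right) - \frac{1}{362109}} = \sqrt{21369 - \frac{1}{362109}} = \sqrt{\frac{7737907220}{362109}} = \frac{2 \sqrt{700491461381745}}{362109}$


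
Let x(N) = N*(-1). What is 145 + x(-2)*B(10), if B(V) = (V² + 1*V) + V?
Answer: 385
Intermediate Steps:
x(N) = -N
B(V) = V² + 2*V (B(V) = (V² + V) + V = (V + V²) + V = V² + 2*V)
145 + x(-2)*B(10) = 145 + (-1*(-2))*(10*(2 + 10)) = 145 + 2*(10*12) = 145 + 2*120 = 145 + 240 = 385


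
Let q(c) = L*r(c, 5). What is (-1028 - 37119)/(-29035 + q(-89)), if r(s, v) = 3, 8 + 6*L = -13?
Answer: 76294/58091 ≈ 1.3134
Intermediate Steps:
L = -7/2 (L = -4/3 + (1/6)*(-13) = -4/3 - 13/6 = -7/2 ≈ -3.5000)
q(c) = -21/2 (q(c) = -7/2*3 = -21/2)
(-1028 - 37119)/(-29035 + q(-89)) = (-1028 - 37119)/(-29035 - 21/2) = -38147/(-58091/2) = -38147*(-2/58091) = 76294/58091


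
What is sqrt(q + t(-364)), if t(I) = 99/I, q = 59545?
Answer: sqrt(1972359571)/182 ≈ 244.02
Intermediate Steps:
sqrt(q + t(-364)) = sqrt(59545 + 99/(-364)) = sqrt(59545 + 99*(-1/364)) = sqrt(59545 - 99/364) = sqrt(21674281/364) = sqrt(1972359571)/182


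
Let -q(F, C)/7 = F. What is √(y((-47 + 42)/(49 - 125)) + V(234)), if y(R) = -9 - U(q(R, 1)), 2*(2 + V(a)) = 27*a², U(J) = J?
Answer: 3*√118599805/38 ≈ 859.76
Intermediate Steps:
q(F, C) = -7*F
V(a) = -2 + 27*a²/2 (V(a) = -2 + (27*a²)/2 = -2 + 27*a²/2)
y(R) = -9 + 7*R (y(R) = -9 - (-7)*R = -9 + 7*R)
√(y((-47 + 42)/(49 - 125)) + V(234)) = √((-9 + 7*((-47 + 42)/(49 - 125))) + (-2 + (27/2)*234²)) = √((-9 + 7*(-5/(-76))) + (-2 + (27/2)*54756)) = √((-9 + 7*(-5*(-1/76))) + (-2 + 739206)) = √((-9 + 7*(5/76)) + 739204) = √((-9 + 35/76) + 739204) = √(-649/76 + 739204) = √(56178855/76) = 3*√118599805/38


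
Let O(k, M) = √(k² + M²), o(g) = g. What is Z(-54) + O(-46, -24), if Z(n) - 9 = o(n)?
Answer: -45 + 2*√673 ≈ 6.8845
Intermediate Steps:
Z(n) = 9 + n
O(k, M) = √(M² + k²)
Z(-54) + O(-46, -24) = (9 - 54) + √((-24)² + (-46)²) = -45 + √(576 + 2116) = -45 + √2692 = -45 + 2*√673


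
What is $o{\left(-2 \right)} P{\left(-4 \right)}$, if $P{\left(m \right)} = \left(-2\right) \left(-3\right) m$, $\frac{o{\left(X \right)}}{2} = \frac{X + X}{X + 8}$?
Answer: $32$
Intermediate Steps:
$o{\left(X \right)} = \frac{4 X}{8 + X}$ ($o{\left(X \right)} = 2 \frac{X + X}{X + 8} = 2 \frac{2 X}{8 + X} = \frac{4 X}{8 + X}$)
$P{\left(m \right)} = 6 m$
$o{\left(-2 \right)} P{\left(-4 \right)} = 4 \left(-2\right) \frac{1}{8 - 2} \cdot 6 \left(-4\right) = 4 \left(-2\right) \frac{1}{6} \left(-24\right) = \left(- \frac{4}{3}\right) \left(-24\right) = 32$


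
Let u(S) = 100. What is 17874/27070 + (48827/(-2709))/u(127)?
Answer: 352031971/733326300 ≈ 0.48005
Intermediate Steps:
17874/27070 + (48827/(-2709))/u(127) = 17874/27070 + (48827/(-2709))/100 = 17874*(1/27070) + (48827*(-1/2709))*(1/100) = 8937/13535 - 48827/2709*1/100 = 8937/13535 - 48827/270900 = 352031971/733326300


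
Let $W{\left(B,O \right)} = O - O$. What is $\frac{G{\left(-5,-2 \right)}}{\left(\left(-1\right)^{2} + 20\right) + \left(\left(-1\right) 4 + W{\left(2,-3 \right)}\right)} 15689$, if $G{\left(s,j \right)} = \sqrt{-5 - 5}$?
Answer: $\frac{15689 i \sqrt{10}}{17} \approx 2918.4 i$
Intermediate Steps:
$W{\left(B,O \right)} = 0$
$G{\left(s,j \right)} = i \sqrt{10}$ ($G{\left(s,j \right)} = \sqrt{-10} = i \sqrt{10}$)
$\frac{G{\left(-5,-2 \right)}}{\left(\left(-1\right)^{2} + 20\right) + \left(\left(-1\right) 4 + W{\left(2,-3 \right)}\right)} 15689 = \frac{i \sqrt{10}}{\left(\left(-1\right)^{2} + 20\right) + \left(\left(-1\right) 4 + 0\right)} 15689 = \frac{i \sqrt{10}}{\left(1 + 20\right) + \left(-4 + 0\right)} 15689 = \frac{i \sqrt{10}}{21 - 4} \cdot 15689 = \frac{i \sqrt{10}}{17} \cdot 15689 = \frac{15689 i \sqrt{10}}{17}$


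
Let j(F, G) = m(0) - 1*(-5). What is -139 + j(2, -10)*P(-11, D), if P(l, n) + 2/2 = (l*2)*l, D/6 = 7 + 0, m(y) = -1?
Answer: 825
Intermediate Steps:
j(F, G) = 4 (j(F, G) = -1 - 1*(-5) = -1 + 5 = 4)
D = 42 (D = 6*(7 + 0) = 6*7 = 42)
P(l, n) = -1 + 2*l**2 (P(l, n) = -1 + (l*2)*l = -1 + (2*l)*l = -1 + 2*l**2)
-139 + j(2, -10)*P(-11, D) = -139 + 4*(-1 + 2*(-11)**2) = -139 + 4*(-1 + 2*121) = -139 + 4*(-1 + 242) = -139 + 4*241 = -139 + 964 = 825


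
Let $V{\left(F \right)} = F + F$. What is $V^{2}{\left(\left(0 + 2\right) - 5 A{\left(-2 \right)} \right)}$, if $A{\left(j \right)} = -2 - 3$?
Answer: $2916$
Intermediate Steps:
$A{\left(j \right)} = -5$
$V{\left(F \right)} = 2 F$
$V^{2}{\left(\left(0 + 2\right) - 5 A{\left(-2 \right)} \right)} = \left(2 \left(\left(0 + 2\right) - -25\right)\right)^{2} = \left(2 \left(2 + 25\right)\right)^{2} = \left(2 \cdot 27\right)^{2} = 54^{2} = 2916$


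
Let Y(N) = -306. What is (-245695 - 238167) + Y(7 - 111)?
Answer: -484168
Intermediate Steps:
(-245695 - 238167) + Y(7 - 111) = (-245695 - 238167) - 306 = -483862 - 306 = -484168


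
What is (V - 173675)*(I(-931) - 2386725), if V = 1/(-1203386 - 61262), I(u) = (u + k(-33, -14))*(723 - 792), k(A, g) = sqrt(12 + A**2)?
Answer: 255052789737721443/632324 + 15155004156669*sqrt(1101)/1264648 ≈ 4.0376e+11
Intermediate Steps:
I(u) = -69*u - 69*sqrt(1101) (I(u) = (u + sqrt(12 + (-33)**2))*(723 - 792) = (u + sqrt(12 + 1089))*(-69) = (u + sqrt(1101))*(-69) = -69*u - 69*sqrt(1101))
V = -1/1264648 (V = 1/(-1264648) = -1/1264648 ≈ -7.9073e-7)
(V - 173675)*(I(-931) - 2386725) = (-1/1264648 - 173675)*((-69*(-931) - 69*sqrt(1101)) - 2386725) = -219637741401*((64239 - 69*sqrt(1101)) - 2386725)/1264648 = -219637741401*(-2322486 - 69*sqrt(1101))/1264648 = 255052789737721443/632324 + 15155004156669*sqrt(1101)/1264648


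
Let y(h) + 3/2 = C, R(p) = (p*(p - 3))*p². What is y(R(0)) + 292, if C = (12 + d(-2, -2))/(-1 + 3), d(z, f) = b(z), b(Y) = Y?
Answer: 591/2 ≈ 295.50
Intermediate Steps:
d(z, f) = z
R(p) = p³*(-3 + p) (R(p) = (p*(-3 + p))*p² = p³*(-3 + p))
C = 5 (C = (12 - 2)/(-1 + 3) = 10/2 = 10*(½) = 5)
y(h) = 7/2 (y(h) = -3/2 + 5 = 7/2)
y(R(0)) + 292 = 7/2 + 292 = 591/2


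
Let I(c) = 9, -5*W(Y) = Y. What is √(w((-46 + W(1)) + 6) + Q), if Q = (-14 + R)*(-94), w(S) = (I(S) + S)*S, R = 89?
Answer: I*√144894/5 ≈ 76.13*I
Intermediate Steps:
W(Y) = -Y/5
w(S) = S*(9 + S) (w(S) = (9 + S)*S = S*(9 + S))
Q = -7050 (Q = (-14 + 89)*(-94) = 75*(-94) = -7050)
√(w((-46 + W(1)) + 6) + Q) = √(((-46 - ⅕*1) + 6)*(9 + ((-46 - ⅕*1) + 6)) - 7050) = √(((-46 - ⅕) + 6)*(9 + ((-46 - ⅕) + 6)) - 7050) = √((-231/5 + 6)*(9 + (-231/5 + 6)) - 7050) = √(-201*(9 - 201/5)/5 - 7050) = √(-201/5*(-156/5) - 7050) = √(31356/25 - 7050) = √(-144894/25) = I*√144894/5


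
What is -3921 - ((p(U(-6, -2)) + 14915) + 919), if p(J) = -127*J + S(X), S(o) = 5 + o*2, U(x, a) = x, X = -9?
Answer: -20504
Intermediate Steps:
S(o) = 5 + 2*o
p(J) = -13 - 127*J (p(J) = -127*J + (5 + 2*(-9)) = -127*J + (5 - 18) = -127*J - 13 = -13 - 127*J)
-3921 - ((p(U(-6, -2)) + 14915) + 919) = -3921 - (((-13 - 127*(-6)) + 14915) + 919) = -3921 - (((-13 + 762) + 14915) + 919) = -3921 - ((749 + 14915) + 919) = -3921 - (15664 + 919) = -3921 - 1*16583 = -3921 - 16583 = -20504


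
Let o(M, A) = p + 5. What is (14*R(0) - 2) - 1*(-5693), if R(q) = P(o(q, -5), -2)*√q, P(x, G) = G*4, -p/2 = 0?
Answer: 5691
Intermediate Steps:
p = 0 (p = -2*0 = 0)
o(M, A) = 5 (o(M, A) = 0 + 5 = 5)
P(x, G) = 4*G
R(q) = -8*√q (R(q) = (4*(-2))*√q = -8*√q)
(14*R(0) - 2) - 1*(-5693) = (14*(-8*√0) - 2) - 1*(-5693) = (14*(-8*0) - 2) + 5693 = (14*0 - 2) + 5693 = (0 - 2) + 5693 = -2 + 5693 = 5691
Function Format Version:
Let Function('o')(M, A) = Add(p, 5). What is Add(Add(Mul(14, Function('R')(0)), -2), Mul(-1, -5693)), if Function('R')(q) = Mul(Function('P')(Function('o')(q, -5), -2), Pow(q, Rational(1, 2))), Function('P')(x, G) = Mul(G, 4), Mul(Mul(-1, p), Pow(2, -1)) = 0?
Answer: 5691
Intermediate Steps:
p = 0 (p = Mul(-2, 0) = 0)
Function('o')(M, A) = 5 (Function('o')(M, A) = Add(0, 5) = 5)
Function('P')(x, G) = Mul(4, G)
Function('R')(q) = Mul(-8, Pow(q, Rational(1, 2))) (Function('R')(q) = Mul(Mul(4, -2), Pow(q, Rational(1, 2))) = Mul(-8, Pow(q, Rational(1, 2))))
Add(Add(Mul(14, Function('R')(0)), -2), Mul(-1, -5693)) = Add(Add(Mul(14, Mul(-8, Pow(0, Rational(1, 2)))), -2), Mul(-1, -5693)) = Add(Add(Mul(14, Mul(-8, 0)), -2), 5693) = Add(Add(Mul(14, 0), -2), 5693) = Add(Add(0, -2), 5693) = Add(-2, 5693) = 5691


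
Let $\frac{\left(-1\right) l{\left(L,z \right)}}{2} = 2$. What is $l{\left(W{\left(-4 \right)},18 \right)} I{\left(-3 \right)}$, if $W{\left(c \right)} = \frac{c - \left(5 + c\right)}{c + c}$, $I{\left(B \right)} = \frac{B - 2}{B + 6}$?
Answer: $\frac{20}{3} \approx 6.6667$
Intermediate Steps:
$I{\left(B \right)} = \frac{-2 + B}{6 + B}$
$W{\left(c \right)} = - \frac{5}{2 c}$
$l{\left(L,z \right)} = -4$ ($l{\left(L,z \right)} = \left(-2\right) 2 = -4$)
$l{\left(W{\left(-4 \right)},18 \right)} I{\left(-3 \right)} = - 4 \frac{-2 - 3}{6 - 3} = - 4 \cdot \frac{1}{3} \left(-5\right) = \left(-4\right) \left(- \frac{5}{3}\right) = \frac{20}{3}$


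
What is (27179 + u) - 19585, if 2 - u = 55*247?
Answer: -5989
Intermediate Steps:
u = -13583 (u = 2 - 55*247 = 2 - 1*13585 = 2 - 13585 = -13583)
(27179 + u) - 19585 = (27179 - 13583) - 19585 = 13596 - 19585 = -5989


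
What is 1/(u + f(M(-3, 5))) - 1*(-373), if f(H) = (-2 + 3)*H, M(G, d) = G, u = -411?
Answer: 154421/414 ≈ 373.00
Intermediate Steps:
f(H) = H (f(H) = 1*H = H)
1/(u + f(M(-3, 5))) - 1*(-373) = 1/(-411 - 3) - 1*(-373) = 1/(-414) + 373 = -1/414 + 373 = 154421/414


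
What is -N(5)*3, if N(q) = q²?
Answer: -75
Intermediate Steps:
-N(5)*3 = -1*5²*3 = -1*25*3 = -25*3 = -75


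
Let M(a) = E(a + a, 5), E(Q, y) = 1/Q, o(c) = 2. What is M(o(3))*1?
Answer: ¼ ≈ 0.25000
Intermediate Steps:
M(a) = 1/(2*a) (M(a) = 1/(a + a) = 1/(2*a))
M(o(3))*1 = ((½)/2)*1 = ((½)*(½))*1 = (¼)*1 = ¼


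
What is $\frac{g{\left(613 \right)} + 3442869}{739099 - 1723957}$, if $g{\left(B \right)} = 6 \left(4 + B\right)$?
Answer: $- \frac{1148857}{328286} \approx -3.4996$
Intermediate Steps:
$g{\left(B \right)} = 24 + 6 B$
$\frac{g{\left(613 \right)} + 3442869}{739099 - 1723957} = \frac{\left(24 + 6 \cdot 613\right) + 3442869}{739099 - 1723957} = \frac{\left(24 + 3678\right) + 3442869}{-984858} = \left(3702 + 3442869\right) \left(- \frac{1}{984858}\right) = 3446571 \left(- \frac{1}{984858}\right) = - \frac{1148857}{328286}$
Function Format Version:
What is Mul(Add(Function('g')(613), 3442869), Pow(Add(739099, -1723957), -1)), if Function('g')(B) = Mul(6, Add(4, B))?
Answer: Rational(-1148857, 328286) ≈ -3.4996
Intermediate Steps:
Function('g')(B) = Add(24, Mul(6, B))
Mul(Add(Function('g')(613), 3442869), Pow(Add(739099, -1723957), -1)) = Mul(Add(Add(24, Mul(6, 613)), 3442869), Pow(Add(739099, -1723957), -1)) = Mul(Add(Add(24, 3678), 3442869), Pow(-984858, -1)) = Mul(Add(3702, 3442869), Rational(-1, 984858)) = Mul(3446571, Rational(-1, 984858)) = Rational(-1148857, 328286)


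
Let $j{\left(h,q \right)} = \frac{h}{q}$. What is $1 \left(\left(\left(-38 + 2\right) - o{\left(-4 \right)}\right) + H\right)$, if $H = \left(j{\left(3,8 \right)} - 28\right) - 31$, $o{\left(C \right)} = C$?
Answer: $- \frac{725}{8} \approx -90.625$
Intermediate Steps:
$H = - \frac{469}{8}$ ($H = \left(\frac{3}{8} - 28\right) - 31 = - \frac{221}{8} - 31 = - \frac{469}{8} \approx -58.625$)
$1 \left(\left(\left(-38 + 2\right) - o{\left(-4 \right)}\right) + H\right) = 1 \left(\left(\left(-38 + 2\right) - -4\right) - \frac{469}{8}\right) = 1 \left(\left(-36 + 4\right) - \frac{469}{8}\right) = 1 \left(-32 - \frac{469}{8}\right) = 1 \left(- \frac{725}{8}\right) = - \frac{725}{8}$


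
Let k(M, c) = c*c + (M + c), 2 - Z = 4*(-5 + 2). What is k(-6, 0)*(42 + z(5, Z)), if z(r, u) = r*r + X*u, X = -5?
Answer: 18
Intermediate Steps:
Z = 14 (Z = 2 - 4*(-5 + 2) = 2 - 4*(-3) = 2 - 1*(-12) = 2 + 12 = 14)
k(M, c) = M + c + c**2 (k(M, c) = c**2 + (M + c) = M + c + c**2)
z(r, u) = r**2 - 5*u (z(r, u) = r*r - 5*u = r**2 - 5*u)
k(-6, 0)*(42 + z(5, Z)) = (-6 + 0 + 0**2)*(42 + (5**2 - 5*14)) = (-6 + 0 + 0)*(42 + (25 - 70)) = -6*(42 - 45) = -6*(-3) = 18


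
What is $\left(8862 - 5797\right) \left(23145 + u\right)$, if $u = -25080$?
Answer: $-5930775$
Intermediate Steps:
$\left(8862 - 5797\right) \left(23145 + u\right) = \left(8862 - 5797\right) \left(23145 - 25080\right) = 3065 \left(-1935\right) = -5930775$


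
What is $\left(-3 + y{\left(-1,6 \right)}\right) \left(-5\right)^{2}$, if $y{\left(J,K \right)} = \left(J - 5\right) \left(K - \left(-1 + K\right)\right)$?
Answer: $-225$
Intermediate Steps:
$y{\left(J,K \right)} = -5 + J$ ($y{\left(J,K \right)} = \left(-5 + J\right) 1 = -5 + J$)
$\left(-3 + y{\left(-1,6 \right)}\right) \left(-5\right)^{2} = \left(-3 - 6\right) \left(-5\right)^{2} = \left(-3 - 6\right) 25 = \left(-9\right) 25 = -225$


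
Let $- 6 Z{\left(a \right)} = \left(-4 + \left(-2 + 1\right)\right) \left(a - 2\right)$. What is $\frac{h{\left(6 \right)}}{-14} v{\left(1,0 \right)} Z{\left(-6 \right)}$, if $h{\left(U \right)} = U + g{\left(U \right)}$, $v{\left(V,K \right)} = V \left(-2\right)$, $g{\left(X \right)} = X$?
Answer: $- \frac{80}{7} \approx -11.429$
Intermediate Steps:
$v{\left(V,K \right)} = - 2 V$
$Z{\left(a \right)} = - \frac{5}{3} + \frac{5 a}{6}$ ($Z{\left(a \right)} = - \frac{\left(-4 + \left(-2 + 1\right)\right) \left(a - 2\right)}{6} = - \frac{\left(-4 - 1\right) \left(-2 + a\right)}{6} = - \frac{\left(-5\right) \left(-2 + a\right)}{6} = - \frac{10 - 5 a}{6} = - \frac{5}{3} + \frac{5 a}{6}$)
$h{\left(U \right)} = 2 U$ ($h{\left(U \right)} = U + U = 2 U$)
$\frac{h{\left(6 \right)}}{-14} v{\left(1,0 \right)} Z{\left(-6 \right)} = \frac{2 \cdot 6}{-14} \left(\left(-2\right) 1\right) \left(- \frac{5}{3} + \frac{5}{6} \left(-6\right)\right) = 12 \left(- \frac{1}{14}\right) \left(-2\right) \left(- \frac{5}{3} - 5\right) = \left(- \frac{6}{7}\right) \left(-2\right) \left(- \frac{20}{3}\right) = \frac{12}{7} \left(- \frac{20}{3}\right) = - \frac{80}{7}$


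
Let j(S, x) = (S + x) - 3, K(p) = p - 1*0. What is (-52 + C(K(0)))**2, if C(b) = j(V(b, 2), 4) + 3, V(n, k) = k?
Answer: 2116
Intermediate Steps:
K(p) = p (K(p) = p + 0 = p)
j(S, x) = -3 + S + x
C(b) = 6 (C(b) = (-3 + 2 + 4) + 3 = 3 + 3 = 6)
(-52 + C(K(0)))**2 = (-52 + 6)**2 = (-46)**2 = 2116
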